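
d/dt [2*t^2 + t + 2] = 4*t + 1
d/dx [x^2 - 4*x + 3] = 2*x - 4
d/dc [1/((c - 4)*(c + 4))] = -2*c/(c^4 - 32*c^2 + 256)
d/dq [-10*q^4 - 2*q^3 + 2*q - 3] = -40*q^3 - 6*q^2 + 2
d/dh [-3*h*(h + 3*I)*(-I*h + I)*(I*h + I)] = -12*h^3 - 27*I*h^2 + 6*h + 9*I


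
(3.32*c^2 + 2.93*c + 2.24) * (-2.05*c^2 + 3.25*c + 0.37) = -6.806*c^4 + 4.7835*c^3 + 6.1589*c^2 + 8.3641*c + 0.8288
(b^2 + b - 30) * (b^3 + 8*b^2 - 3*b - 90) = b^5 + 9*b^4 - 25*b^3 - 333*b^2 + 2700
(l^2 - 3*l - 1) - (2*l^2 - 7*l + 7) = -l^2 + 4*l - 8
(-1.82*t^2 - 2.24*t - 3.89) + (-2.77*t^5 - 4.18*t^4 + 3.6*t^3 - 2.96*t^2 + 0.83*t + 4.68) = -2.77*t^5 - 4.18*t^4 + 3.6*t^3 - 4.78*t^2 - 1.41*t + 0.79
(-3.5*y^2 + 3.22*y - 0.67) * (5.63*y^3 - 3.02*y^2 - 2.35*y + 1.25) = -19.705*y^5 + 28.6986*y^4 - 5.2715*y^3 - 9.9186*y^2 + 5.5995*y - 0.8375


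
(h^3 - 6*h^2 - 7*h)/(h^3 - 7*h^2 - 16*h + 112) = h*(h + 1)/(h^2 - 16)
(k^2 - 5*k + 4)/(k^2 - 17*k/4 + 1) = 4*(k - 1)/(4*k - 1)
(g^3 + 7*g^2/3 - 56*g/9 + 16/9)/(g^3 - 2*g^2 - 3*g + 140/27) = 3*(3*g^2 + 11*g - 4)/(9*g^2 - 6*g - 35)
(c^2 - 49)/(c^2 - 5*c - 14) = (c + 7)/(c + 2)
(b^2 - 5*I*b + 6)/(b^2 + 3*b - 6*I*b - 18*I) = (b + I)/(b + 3)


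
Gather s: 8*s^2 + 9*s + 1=8*s^2 + 9*s + 1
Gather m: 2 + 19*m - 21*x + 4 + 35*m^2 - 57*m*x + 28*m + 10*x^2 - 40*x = 35*m^2 + m*(47 - 57*x) + 10*x^2 - 61*x + 6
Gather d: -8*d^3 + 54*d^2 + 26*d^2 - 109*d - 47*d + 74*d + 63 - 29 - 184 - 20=-8*d^3 + 80*d^2 - 82*d - 170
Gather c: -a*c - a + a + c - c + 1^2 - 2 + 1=-a*c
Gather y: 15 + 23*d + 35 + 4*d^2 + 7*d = 4*d^2 + 30*d + 50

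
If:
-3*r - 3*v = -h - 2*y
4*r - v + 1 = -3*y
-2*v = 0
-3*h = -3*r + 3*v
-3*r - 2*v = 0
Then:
No Solution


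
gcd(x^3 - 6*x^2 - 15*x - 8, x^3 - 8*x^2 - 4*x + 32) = x - 8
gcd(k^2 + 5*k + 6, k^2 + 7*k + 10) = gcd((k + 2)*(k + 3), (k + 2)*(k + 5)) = k + 2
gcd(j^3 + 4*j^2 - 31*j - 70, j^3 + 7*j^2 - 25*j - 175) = j^2 + 2*j - 35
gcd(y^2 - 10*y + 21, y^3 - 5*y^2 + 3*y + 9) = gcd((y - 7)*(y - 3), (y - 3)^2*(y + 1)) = y - 3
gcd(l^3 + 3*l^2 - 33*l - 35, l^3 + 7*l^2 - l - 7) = l^2 + 8*l + 7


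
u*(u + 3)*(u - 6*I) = u^3 + 3*u^2 - 6*I*u^2 - 18*I*u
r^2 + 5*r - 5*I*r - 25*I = (r + 5)*(r - 5*I)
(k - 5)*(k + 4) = k^2 - k - 20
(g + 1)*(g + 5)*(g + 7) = g^3 + 13*g^2 + 47*g + 35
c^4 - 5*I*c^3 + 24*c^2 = c^2*(c - 8*I)*(c + 3*I)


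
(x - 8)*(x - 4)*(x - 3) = x^3 - 15*x^2 + 68*x - 96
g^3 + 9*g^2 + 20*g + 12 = (g + 1)*(g + 2)*(g + 6)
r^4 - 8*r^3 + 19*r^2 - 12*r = r*(r - 4)*(r - 3)*(r - 1)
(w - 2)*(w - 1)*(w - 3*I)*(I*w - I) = I*w^4 + 3*w^3 - 4*I*w^3 - 12*w^2 + 5*I*w^2 + 15*w - 2*I*w - 6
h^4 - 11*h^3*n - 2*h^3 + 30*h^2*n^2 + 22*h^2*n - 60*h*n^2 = h*(h - 2)*(h - 6*n)*(h - 5*n)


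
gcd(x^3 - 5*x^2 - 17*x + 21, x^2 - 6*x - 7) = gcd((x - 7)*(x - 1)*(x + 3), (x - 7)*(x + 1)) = x - 7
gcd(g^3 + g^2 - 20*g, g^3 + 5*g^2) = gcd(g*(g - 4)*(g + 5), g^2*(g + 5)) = g^2 + 5*g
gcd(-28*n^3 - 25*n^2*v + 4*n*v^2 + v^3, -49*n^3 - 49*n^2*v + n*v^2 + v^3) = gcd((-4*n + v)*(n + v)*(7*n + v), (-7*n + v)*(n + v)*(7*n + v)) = 7*n^2 + 8*n*v + v^2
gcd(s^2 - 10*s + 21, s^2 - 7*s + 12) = s - 3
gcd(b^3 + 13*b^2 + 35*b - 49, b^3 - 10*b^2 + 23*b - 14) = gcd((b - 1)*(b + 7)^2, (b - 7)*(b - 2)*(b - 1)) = b - 1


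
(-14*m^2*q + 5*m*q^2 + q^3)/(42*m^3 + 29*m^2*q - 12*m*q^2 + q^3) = q*(-14*m^2 + 5*m*q + q^2)/(42*m^3 + 29*m^2*q - 12*m*q^2 + q^3)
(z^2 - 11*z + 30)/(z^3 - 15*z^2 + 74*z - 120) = 1/(z - 4)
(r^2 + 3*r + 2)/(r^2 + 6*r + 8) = (r + 1)/(r + 4)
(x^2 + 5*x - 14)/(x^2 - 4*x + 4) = (x + 7)/(x - 2)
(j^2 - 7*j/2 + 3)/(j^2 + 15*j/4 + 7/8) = 4*(2*j^2 - 7*j + 6)/(8*j^2 + 30*j + 7)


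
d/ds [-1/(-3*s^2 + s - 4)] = (1 - 6*s)/(3*s^2 - s + 4)^2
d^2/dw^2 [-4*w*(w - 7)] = -8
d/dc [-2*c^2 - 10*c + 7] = -4*c - 10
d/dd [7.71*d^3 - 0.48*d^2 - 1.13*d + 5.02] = 23.13*d^2 - 0.96*d - 1.13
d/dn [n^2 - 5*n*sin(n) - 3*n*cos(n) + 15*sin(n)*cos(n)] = 3*n*sin(n) - 5*n*cos(n) + 2*n - 5*sin(n) - 3*cos(n) + 15*cos(2*n)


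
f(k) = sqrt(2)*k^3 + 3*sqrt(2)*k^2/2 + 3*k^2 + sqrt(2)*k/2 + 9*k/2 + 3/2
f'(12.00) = 739.06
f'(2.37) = 53.31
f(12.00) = 3245.22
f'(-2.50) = 6.12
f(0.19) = 2.68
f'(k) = 3*sqrt(2)*k^2 + 3*sqrt(2)*k + 6*k + sqrt(2)/2 + 9/2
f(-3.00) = -6.21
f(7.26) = 850.40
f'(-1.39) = -0.83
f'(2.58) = 59.87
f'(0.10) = 6.27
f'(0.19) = 7.31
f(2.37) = 61.43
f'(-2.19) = 3.12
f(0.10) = 2.07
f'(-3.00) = 12.66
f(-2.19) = -0.20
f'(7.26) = 303.19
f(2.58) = 73.31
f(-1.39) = 0.36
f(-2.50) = -1.61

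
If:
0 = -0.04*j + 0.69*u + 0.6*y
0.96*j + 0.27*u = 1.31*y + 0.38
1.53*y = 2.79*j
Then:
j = -0.21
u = 0.32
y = -0.38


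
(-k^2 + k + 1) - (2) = -k^2 + k - 1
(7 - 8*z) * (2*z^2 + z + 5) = -16*z^3 + 6*z^2 - 33*z + 35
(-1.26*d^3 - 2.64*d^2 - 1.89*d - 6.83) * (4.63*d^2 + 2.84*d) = -5.8338*d^5 - 15.8016*d^4 - 16.2483*d^3 - 36.9905*d^2 - 19.3972*d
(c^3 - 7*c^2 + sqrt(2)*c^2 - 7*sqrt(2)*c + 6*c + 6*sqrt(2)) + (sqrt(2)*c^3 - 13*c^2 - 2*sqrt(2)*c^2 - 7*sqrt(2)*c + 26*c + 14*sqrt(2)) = c^3 + sqrt(2)*c^3 - 20*c^2 - sqrt(2)*c^2 - 14*sqrt(2)*c + 32*c + 20*sqrt(2)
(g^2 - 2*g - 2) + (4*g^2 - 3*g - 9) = 5*g^2 - 5*g - 11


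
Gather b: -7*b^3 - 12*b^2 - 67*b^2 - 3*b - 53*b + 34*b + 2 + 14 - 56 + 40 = -7*b^3 - 79*b^2 - 22*b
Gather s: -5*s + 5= 5 - 5*s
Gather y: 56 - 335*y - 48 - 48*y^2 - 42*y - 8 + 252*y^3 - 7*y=252*y^3 - 48*y^2 - 384*y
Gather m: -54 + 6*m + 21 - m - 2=5*m - 35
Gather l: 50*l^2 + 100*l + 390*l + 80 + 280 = 50*l^2 + 490*l + 360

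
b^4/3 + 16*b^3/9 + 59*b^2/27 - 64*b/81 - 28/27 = (b/3 + 1)*(b - 2/3)*(b + 2/3)*(b + 7/3)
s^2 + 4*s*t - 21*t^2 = (s - 3*t)*(s + 7*t)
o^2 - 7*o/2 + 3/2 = (o - 3)*(o - 1/2)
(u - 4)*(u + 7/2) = u^2 - u/2 - 14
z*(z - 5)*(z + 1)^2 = z^4 - 3*z^3 - 9*z^2 - 5*z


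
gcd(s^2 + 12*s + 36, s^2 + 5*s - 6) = s + 6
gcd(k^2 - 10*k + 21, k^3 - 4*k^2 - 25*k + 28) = k - 7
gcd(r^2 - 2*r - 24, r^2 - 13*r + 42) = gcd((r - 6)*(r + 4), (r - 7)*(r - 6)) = r - 6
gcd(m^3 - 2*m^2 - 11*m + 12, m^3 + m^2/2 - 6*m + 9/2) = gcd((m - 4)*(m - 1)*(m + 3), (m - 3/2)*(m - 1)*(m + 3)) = m^2 + 2*m - 3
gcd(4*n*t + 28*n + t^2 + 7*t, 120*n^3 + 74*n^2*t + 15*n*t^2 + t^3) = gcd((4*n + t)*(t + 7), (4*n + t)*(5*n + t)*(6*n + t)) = 4*n + t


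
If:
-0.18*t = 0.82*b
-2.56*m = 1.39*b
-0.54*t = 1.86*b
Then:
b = 0.00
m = 0.00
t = 0.00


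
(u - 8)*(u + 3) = u^2 - 5*u - 24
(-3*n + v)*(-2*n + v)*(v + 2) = 6*n^2*v + 12*n^2 - 5*n*v^2 - 10*n*v + v^3 + 2*v^2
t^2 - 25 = (t - 5)*(t + 5)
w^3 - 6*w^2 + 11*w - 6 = (w - 3)*(w - 2)*(w - 1)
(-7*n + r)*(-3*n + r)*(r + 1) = 21*n^2*r + 21*n^2 - 10*n*r^2 - 10*n*r + r^3 + r^2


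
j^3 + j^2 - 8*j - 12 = (j - 3)*(j + 2)^2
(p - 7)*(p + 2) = p^2 - 5*p - 14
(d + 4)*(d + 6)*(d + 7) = d^3 + 17*d^2 + 94*d + 168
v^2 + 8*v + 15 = (v + 3)*(v + 5)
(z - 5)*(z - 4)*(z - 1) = z^3 - 10*z^2 + 29*z - 20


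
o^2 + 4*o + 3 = (o + 1)*(o + 3)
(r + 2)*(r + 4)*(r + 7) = r^3 + 13*r^2 + 50*r + 56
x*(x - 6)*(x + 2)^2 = x^4 - 2*x^3 - 20*x^2 - 24*x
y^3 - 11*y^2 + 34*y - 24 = (y - 6)*(y - 4)*(y - 1)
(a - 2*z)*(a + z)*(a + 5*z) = a^3 + 4*a^2*z - 7*a*z^2 - 10*z^3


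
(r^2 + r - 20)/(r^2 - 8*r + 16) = (r + 5)/(r - 4)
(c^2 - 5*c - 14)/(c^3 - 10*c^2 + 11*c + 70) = 1/(c - 5)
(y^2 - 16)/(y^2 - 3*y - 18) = (16 - y^2)/(-y^2 + 3*y + 18)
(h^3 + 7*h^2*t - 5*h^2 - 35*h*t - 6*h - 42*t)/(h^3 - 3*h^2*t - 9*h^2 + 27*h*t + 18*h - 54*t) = (-h^2 - 7*h*t - h - 7*t)/(-h^2 + 3*h*t + 3*h - 9*t)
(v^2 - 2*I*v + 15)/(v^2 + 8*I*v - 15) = (v - 5*I)/(v + 5*I)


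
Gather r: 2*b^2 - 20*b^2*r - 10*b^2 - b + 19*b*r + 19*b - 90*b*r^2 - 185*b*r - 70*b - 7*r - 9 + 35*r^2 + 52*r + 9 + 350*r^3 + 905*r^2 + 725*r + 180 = -8*b^2 - 52*b + 350*r^3 + r^2*(940 - 90*b) + r*(-20*b^2 - 166*b + 770) + 180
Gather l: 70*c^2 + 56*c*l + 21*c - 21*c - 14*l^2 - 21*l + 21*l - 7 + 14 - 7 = 70*c^2 + 56*c*l - 14*l^2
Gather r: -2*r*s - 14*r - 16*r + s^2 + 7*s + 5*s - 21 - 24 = r*(-2*s - 30) + s^2 + 12*s - 45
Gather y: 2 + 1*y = y + 2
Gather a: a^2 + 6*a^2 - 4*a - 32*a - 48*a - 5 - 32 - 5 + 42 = 7*a^2 - 84*a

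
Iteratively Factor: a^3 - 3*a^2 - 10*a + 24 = (a + 3)*(a^2 - 6*a + 8) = (a - 4)*(a + 3)*(a - 2)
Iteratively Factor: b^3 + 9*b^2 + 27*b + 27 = (b + 3)*(b^2 + 6*b + 9) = (b + 3)^2*(b + 3)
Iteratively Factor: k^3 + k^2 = (k + 1)*(k^2) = k*(k + 1)*(k)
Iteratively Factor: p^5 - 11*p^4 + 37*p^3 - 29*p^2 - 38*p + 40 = (p - 5)*(p^4 - 6*p^3 + 7*p^2 + 6*p - 8) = (p - 5)*(p - 4)*(p^3 - 2*p^2 - p + 2) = (p - 5)*(p - 4)*(p - 1)*(p^2 - p - 2) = (p - 5)*(p - 4)*(p - 2)*(p - 1)*(p + 1)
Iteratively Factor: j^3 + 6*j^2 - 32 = (j + 4)*(j^2 + 2*j - 8) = (j - 2)*(j + 4)*(j + 4)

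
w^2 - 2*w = w*(w - 2)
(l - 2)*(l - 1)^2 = l^3 - 4*l^2 + 5*l - 2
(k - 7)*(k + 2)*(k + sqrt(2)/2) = k^3 - 5*k^2 + sqrt(2)*k^2/2 - 14*k - 5*sqrt(2)*k/2 - 7*sqrt(2)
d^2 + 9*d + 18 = (d + 3)*(d + 6)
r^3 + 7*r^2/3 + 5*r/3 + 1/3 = (r + 1/3)*(r + 1)^2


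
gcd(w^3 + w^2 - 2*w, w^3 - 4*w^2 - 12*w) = w^2 + 2*w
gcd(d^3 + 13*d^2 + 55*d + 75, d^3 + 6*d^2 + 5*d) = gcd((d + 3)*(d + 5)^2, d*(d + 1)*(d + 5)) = d + 5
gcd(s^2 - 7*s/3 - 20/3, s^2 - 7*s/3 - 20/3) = s^2 - 7*s/3 - 20/3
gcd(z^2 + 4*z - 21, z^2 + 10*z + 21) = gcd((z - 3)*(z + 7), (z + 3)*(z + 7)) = z + 7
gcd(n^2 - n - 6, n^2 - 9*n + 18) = n - 3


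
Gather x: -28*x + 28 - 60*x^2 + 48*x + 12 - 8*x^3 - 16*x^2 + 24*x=-8*x^3 - 76*x^2 + 44*x + 40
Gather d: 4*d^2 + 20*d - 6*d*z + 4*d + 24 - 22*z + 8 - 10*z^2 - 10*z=4*d^2 + d*(24 - 6*z) - 10*z^2 - 32*z + 32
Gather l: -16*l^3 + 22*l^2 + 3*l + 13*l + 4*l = -16*l^3 + 22*l^2 + 20*l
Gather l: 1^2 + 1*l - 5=l - 4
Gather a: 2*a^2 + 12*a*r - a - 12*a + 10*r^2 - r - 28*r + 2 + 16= 2*a^2 + a*(12*r - 13) + 10*r^2 - 29*r + 18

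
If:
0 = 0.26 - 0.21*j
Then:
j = 1.24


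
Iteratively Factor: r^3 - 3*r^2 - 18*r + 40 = (r + 4)*(r^2 - 7*r + 10) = (r - 2)*(r + 4)*(r - 5)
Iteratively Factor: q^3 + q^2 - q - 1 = (q + 1)*(q^2 - 1) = (q - 1)*(q + 1)*(q + 1)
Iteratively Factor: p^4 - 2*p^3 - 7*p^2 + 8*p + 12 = (p + 2)*(p^3 - 4*p^2 + p + 6) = (p - 2)*(p + 2)*(p^2 - 2*p - 3) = (p - 2)*(p + 1)*(p + 2)*(p - 3)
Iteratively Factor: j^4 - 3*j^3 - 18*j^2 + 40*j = (j - 5)*(j^3 + 2*j^2 - 8*j) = (j - 5)*(j + 4)*(j^2 - 2*j) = j*(j - 5)*(j + 4)*(j - 2)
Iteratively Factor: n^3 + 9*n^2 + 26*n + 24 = (n + 3)*(n^2 + 6*n + 8) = (n + 3)*(n + 4)*(n + 2)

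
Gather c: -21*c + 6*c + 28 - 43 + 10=-15*c - 5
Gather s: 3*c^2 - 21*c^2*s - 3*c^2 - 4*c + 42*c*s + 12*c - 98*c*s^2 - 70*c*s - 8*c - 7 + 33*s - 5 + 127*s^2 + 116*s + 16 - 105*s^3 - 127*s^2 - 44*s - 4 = -98*c*s^2 - 105*s^3 + s*(-21*c^2 - 28*c + 105)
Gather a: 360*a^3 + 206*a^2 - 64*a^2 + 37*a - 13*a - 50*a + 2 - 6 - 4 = 360*a^3 + 142*a^2 - 26*a - 8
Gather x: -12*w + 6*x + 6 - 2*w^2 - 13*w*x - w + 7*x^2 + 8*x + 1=-2*w^2 - 13*w + 7*x^2 + x*(14 - 13*w) + 7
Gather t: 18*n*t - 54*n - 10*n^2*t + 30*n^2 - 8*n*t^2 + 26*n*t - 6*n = 30*n^2 - 8*n*t^2 - 60*n + t*(-10*n^2 + 44*n)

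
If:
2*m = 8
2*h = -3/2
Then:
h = -3/4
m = 4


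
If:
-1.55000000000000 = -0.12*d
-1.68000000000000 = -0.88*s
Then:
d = 12.92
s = 1.91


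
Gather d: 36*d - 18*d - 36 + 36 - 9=18*d - 9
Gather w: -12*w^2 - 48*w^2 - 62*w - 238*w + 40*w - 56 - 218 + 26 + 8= -60*w^2 - 260*w - 240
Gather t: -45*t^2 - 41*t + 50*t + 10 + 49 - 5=-45*t^2 + 9*t + 54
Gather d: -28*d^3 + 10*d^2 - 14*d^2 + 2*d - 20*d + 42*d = -28*d^3 - 4*d^2 + 24*d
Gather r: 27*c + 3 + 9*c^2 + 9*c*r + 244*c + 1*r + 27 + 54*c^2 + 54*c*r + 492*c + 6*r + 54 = 63*c^2 + 763*c + r*(63*c + 7) + 84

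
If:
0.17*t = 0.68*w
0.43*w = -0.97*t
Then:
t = 0.00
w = 0.00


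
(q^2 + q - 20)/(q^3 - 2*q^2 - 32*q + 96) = (q + 5)/(q^2 + 2*q - 24)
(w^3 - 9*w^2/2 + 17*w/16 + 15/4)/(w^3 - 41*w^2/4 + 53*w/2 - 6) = (16*w^2 - 8*w - 15)/(4*(4*w^2 - 25*w + 6))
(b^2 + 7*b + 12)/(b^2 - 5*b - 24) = (b + 4)/(b - 8)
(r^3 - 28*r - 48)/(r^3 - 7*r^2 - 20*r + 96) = (r^2 - 4*r - 12)/(r^2 - 11*r + 24)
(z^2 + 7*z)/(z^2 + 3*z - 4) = z*(z + 7)/(z^2 + 3*z - 4)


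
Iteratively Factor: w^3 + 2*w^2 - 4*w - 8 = (w + 2)*(w^2 - 4) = (w - 2)*(w + 2)*(w + 2)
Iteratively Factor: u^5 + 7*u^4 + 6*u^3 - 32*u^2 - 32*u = (u - 2)*(u^4 + 9*u^3 + 24*u^2 + 16*u) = u*(u - 2)*(u^3 + 9*u^2 + 24*u + 16) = u*(u - 2)*(u + 4)*(u^2 + 5*u + 4) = u*(u - 2)*(u + 1)*(u + 4)*(u + 4)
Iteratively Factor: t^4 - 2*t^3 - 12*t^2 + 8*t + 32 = (t - 2)*(t^3 - 12*t - 16) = (t - 2)*(t + 2)*(t^2 - 2*t - 8) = (t - 4)*(t - 2)*(t + 2)*(t + 2)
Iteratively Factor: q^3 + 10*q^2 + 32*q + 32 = (q + 4)*(q^2 + 6*q + 8) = (q + 2)*(q + 4)*(q + 4)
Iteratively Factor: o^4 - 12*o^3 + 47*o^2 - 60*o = (o - 3)*(o^3 - 9*o^2 + 20*o) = (o - 4)*(o - 3)*(o^2 - 5*o) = (o - 5)*(o - 4)*(o - 3)*(o)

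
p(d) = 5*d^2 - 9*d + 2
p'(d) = 10*d - 9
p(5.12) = 86.99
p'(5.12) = 42.20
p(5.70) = 113.15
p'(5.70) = 48.00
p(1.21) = -1.57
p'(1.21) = 3.10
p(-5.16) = 181.57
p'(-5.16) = -60.60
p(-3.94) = 115.08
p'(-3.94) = -48.40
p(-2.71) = 63.11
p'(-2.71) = -36.10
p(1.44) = -0.59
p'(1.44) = 5.40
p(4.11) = 49.47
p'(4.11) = 32.10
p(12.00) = 614.00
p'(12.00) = 111.00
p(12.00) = 614.00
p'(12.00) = 111.00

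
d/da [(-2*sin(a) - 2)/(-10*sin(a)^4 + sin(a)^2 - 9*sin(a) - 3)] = 2*(-30*sin(a)^4 - 40*sin(a)^3 + sin(a)^2 + 2*sin(a) - 6)*cos(a)/(10*sin(a)^4 - sin(a)^2 + 9*sin(a) + 3)^2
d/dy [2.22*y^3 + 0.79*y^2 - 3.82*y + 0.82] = 6.66*y^2 + 1.58*y - 3.82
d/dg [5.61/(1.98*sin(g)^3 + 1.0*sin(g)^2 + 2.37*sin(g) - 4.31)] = (-11.22*sin(g) + 16.6617*cos(2*g) - 29.9574)*cos(g)/(1.98*sin(g)^3 + 1.0*sin(g)^2 + 2.37*sin(g) - 4.31)^2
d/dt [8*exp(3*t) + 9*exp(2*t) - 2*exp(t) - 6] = (24*exp(2*t) + 18*exp(t) - 2)*exp(t)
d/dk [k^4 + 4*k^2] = 4*k*(k^2 + 2)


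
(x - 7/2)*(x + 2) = x^2 - 3*x/2 - 7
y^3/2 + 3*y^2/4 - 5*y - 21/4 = (y/2 + 1/2)*(y - 3)*(y + 7/2)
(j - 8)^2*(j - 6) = j^3 - 22*j^2 + 160*j - 384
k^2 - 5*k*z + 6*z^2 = (k - 3*z)*(k - 2*z)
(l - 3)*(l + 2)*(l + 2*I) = l^3 - l^2 + 2*I*l^2 - 6*l - 2*I*l - 12*I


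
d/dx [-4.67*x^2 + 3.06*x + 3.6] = 3.06 - 9.34*x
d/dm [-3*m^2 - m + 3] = -6*m - 1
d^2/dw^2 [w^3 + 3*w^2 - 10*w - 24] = 6*w + 6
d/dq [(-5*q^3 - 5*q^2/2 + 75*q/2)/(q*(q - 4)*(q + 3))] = 15/(2*(q^2 - 8*q + 16))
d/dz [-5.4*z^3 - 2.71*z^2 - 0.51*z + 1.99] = -16.2*z^2 - 5.42*z - 0.51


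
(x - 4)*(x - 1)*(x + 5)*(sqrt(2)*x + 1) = sqrt(2)*x^4 + x^3 - 21*sqrt(2)*x^2 - 21*x + 20*sqrt(2)*x + 20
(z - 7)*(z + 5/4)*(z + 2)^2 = z^4 - 7*z^3/4 - 111*z^2/4 - 58*z - 35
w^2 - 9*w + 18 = (w - 6)*(w - 3)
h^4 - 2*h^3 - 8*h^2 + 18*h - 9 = (h - 3)*(h - 1)^2*(h + 3)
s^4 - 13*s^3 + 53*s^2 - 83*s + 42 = (s - 7)*(s - 3)*(s - 2)*(s - 1)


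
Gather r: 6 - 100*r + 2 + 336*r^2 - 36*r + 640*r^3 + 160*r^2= 640*r^3 + 496*r^2 - 136*r + 8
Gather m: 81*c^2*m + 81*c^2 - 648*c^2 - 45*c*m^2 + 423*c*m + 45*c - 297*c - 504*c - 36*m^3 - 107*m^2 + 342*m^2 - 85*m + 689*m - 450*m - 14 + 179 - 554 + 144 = -567*c^2 - 756*c - 36*m^3 + m^2*(235 - 45*c) + m*(81*c^2 + 423*c + 154) - 245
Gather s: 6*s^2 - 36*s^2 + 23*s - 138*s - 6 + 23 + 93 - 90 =-30*s^2 - 115*s + 20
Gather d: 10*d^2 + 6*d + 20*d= 10*d^2 + 26*d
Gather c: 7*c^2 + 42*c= 7*c^2 + 42*c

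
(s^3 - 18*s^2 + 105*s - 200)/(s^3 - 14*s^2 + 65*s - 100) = (s - 8)/(s - 4)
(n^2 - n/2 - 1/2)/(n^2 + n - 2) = (n + 1/2)/(n + 2)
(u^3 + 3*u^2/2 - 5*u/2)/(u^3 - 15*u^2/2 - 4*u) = (-2*u^2 - 3*u + 5)/(-2*u^2 + 15*u + 8)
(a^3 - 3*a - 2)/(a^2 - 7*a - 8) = (a^2 - a - 2)/(a - 8)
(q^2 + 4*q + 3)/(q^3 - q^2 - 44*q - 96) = (q + 1)/(q^2 - 4*q - 32)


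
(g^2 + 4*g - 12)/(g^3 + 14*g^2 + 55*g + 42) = (g - 2)/(g^2 + 8*g + 7)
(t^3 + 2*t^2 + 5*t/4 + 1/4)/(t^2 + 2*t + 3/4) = (2*t^2 + 3*t + 1)/(2*t + 3)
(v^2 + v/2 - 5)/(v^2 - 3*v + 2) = (v + 5/2)/(v - 1)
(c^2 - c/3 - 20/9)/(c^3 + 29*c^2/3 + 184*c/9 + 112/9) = (3*c - 5)/(3*c^2 + 25*c + 28)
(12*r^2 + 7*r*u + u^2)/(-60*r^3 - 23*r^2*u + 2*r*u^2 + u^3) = -1/(5*r - u)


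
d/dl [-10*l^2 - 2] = -20*l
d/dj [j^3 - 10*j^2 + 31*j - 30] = 3*j^2 - 20*j + 31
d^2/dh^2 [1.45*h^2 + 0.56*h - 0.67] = 2.90000000000000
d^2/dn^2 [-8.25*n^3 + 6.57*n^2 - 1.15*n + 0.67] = 13.14 - 49.5*n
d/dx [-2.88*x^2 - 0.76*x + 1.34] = -5.76*x - 0.76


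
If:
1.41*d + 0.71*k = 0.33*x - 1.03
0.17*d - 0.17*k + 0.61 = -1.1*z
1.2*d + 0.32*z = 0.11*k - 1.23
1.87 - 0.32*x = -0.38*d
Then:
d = -0.79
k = 2.40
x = 4.91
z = -0.06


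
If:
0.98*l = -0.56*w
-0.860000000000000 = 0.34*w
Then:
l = 1.45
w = -2.53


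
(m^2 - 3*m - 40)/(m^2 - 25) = (m - 8)/(m - 5)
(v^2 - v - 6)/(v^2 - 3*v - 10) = (v - 3)/(v - 5)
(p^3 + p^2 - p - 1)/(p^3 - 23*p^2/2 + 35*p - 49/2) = 2*(p^2 + 2*p + 1)/(2*p^2 - 21*p + 49)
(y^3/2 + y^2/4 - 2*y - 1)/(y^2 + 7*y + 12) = (2*y^3 + y^2 - 8*y - 4)/(4*(y^2 + 7*y + 12))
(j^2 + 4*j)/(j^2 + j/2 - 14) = 2*j/(2*j - 7)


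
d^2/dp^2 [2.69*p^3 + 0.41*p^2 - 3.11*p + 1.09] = 16.14*p + 0.82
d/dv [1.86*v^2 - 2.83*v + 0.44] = 3.72*v - 2.83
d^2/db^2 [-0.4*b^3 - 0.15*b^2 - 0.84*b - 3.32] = -2.4*b - 0.3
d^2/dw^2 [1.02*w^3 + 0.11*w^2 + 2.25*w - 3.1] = 6.12*w + 0.22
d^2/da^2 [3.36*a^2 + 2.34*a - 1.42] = 6.72000000000000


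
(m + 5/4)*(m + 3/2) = m^2 + 11*m/4 + 15/8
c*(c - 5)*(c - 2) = c^3 - 7*c^2 + 10*c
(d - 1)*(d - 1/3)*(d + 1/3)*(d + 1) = d^4 - 10*d^2/9 + 1/9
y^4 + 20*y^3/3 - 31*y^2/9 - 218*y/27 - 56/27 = (y - 4/3)*(y + 1/3)*(y + 2/3)*(y + 7)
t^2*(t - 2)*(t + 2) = t^4 - 4*t^2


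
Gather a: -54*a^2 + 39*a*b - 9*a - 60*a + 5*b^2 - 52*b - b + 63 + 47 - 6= -54*a^2 + a*(39*b - 69) + 5*b^2 - 53*b + 104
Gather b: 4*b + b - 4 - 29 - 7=5*b - 40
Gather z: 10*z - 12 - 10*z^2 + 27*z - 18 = -10*z^2 + 37*z - 30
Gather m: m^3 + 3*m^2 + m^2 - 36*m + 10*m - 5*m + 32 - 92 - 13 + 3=m^3 + 4*m^2 - 31*m - 70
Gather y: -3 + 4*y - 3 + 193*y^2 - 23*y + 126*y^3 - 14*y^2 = 126*y^3 + 179*y^2 - 19*y - 6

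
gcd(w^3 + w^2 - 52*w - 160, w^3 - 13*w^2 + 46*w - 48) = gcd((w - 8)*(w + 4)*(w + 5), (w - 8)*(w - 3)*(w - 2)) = w - 8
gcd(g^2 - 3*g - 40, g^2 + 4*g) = 1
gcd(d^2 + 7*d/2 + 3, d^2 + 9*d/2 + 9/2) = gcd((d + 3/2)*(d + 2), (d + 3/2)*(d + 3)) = d + 3/2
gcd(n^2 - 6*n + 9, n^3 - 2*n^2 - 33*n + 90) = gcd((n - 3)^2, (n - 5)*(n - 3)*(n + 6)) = n - 3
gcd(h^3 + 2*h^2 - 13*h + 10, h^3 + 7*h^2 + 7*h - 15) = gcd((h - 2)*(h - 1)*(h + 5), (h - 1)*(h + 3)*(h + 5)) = h^2 + 4*h - 5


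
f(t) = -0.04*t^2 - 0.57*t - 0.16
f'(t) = -0.08*t - 0.57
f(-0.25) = -0.02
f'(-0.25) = -0.55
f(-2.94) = 1.17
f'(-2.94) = -0.33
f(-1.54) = 0.62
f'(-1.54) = -0.45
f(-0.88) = 0.31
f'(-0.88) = -0.50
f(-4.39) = 1.57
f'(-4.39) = -0.22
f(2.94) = -2.18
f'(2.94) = -0.81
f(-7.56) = 1.86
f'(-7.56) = 0.03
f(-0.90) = 0.32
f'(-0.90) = -0.50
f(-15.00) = -0.61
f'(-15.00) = 0.63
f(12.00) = -12.76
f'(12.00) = -1.53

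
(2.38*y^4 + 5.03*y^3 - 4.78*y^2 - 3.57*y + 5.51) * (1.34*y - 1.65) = 3.1892*y^5 + 2.8132*y^4 - 14.7047*y^3 + 3.1032*y^2 + 13.2739*y - 9.0915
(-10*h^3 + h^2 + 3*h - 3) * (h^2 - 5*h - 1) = -10*h^5 + 51*h^4 + 8*h^3 - 19*h^2 + 12*h + 3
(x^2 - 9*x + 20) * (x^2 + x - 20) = x^4 - 8*x^3 - 9*x^2 + 200*x - 400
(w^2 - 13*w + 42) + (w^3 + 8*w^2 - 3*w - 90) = w^3 + 9*w^2 - 16*w - 48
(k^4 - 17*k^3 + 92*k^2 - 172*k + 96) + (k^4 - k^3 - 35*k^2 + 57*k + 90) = 2*k^4 - 18*k^3 + 57*k^2 - 115*k + 186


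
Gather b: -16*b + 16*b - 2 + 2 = 0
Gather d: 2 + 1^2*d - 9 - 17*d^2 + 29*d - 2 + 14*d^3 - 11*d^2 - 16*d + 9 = 14*d^3 - 28*d^2 + 14*d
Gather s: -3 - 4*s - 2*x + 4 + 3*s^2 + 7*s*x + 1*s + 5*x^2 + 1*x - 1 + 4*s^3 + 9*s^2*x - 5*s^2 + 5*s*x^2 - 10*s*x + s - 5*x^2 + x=4*s^3 + s^2*(9*x - 2) + s*(5*x^2 - 3*x - 2)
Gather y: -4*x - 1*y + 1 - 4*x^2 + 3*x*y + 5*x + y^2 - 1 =-4*x^2 + x + y^2 + y*(3*x - 1)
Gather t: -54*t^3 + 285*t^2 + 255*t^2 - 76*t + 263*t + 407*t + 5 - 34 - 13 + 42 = -54*t^3 + 540*t^2 + 594*t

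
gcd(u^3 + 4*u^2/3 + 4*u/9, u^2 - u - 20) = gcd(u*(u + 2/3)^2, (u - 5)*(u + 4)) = 1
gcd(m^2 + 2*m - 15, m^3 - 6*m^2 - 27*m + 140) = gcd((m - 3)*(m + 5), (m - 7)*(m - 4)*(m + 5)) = m + 5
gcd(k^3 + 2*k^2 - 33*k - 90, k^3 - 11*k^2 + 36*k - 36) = k - 6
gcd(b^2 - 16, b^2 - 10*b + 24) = b - 4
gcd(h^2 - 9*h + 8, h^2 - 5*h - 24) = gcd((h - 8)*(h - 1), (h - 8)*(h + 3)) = h - 8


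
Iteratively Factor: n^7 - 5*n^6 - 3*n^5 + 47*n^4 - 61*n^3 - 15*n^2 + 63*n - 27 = (n - 1)*(n^6 - 4*n^5 - 7*n^4 + 40*n^3 - 21*n^2 - 36*n + 27) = (n - 1)*(n + 1)*(n^5 - 5*n^4 - 2*n^3 + 42*n^2 - 63*n + 27) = (n - 3)*(n - 1)*(n + 1)*(n^4 - 2*n^3 - 8*n^2 + 18*n - 9) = (n - 3)*(n - 1)^2*(n + 1)*(n^3 - n^2 - 9*n + 9) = (n - 3)*(n - 1)^2*(n + 1)*(n + 3)*(n^2 - 4*n + 3) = (n - 3)^2*(n - 1)^2*(n + 1)*(n + 3)*(n - 1)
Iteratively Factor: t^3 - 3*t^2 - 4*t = (t)*(t^2 - 3*t - 4) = t*(t - 4)*(t + 1)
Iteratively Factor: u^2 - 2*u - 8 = (u + 2)*(u - 4)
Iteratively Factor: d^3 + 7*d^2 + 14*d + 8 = (d + 2)*(d^2 + 5*d + 4) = (d + 2)*(d + 4)*(d + 1)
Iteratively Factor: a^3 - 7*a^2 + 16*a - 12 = (a - 2)*(a^2 - 5*a + 6) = (a - 2)^2*(a - 3)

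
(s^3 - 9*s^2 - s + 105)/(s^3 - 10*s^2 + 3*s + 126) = (s - 5)/(s - 6)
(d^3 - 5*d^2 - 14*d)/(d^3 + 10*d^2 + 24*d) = (d^2 - 5*d - 14)/(d^2 + 10*d + 24)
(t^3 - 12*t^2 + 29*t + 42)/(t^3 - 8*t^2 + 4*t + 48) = (t^2 - 6*t - 7)/(t^2 - 2*t - 8)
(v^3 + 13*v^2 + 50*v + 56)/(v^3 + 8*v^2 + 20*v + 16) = (v + 7)/(v + 2)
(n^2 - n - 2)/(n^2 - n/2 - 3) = 2*(n + 1)/(2*n + 3)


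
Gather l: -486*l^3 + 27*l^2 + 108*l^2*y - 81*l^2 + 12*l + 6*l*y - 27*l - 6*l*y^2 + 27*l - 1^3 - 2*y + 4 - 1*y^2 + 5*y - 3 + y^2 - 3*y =-486*l^3 + l^2*(108*y - 54) + l*(-6*y^2 + 6*y + 12)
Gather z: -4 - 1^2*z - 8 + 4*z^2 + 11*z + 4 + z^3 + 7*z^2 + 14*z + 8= z^3 + 11*z^2 + 24*z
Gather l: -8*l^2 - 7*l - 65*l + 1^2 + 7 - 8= -8*l^2 - 72*l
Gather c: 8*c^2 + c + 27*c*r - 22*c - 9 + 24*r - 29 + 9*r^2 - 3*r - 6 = 8*c^2 + c*(27*r - 21) + 9*r^2 + 21*r - 44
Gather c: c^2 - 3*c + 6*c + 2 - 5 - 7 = c^2 + 3*c - 10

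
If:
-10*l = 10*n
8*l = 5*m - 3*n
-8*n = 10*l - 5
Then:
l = 5/2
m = 5/2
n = -5/2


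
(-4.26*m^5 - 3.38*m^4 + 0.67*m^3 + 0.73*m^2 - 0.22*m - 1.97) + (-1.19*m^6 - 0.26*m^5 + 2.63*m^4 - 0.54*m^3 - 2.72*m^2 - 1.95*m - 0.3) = -1.19*m^6 - 4.52*m^5 - 0.75*m^4 + 0.13*m^3 - 1.99*m^2 - 2.17*m - 2.27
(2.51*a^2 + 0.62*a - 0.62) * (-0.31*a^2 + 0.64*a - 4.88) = -0.7781*a^4 + 1.4142*a^3 - 11.6598*a^2 - 3.4224*a + 3.0256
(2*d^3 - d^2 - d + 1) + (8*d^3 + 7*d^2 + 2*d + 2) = 10*d^3 + 6*d^2 + d + 3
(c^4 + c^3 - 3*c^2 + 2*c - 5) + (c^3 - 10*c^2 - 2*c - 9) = c^4 + 2*c^3 - 13*c^2 - 14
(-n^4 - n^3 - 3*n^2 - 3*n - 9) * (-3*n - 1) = 3*n^5 + 4*n^4 + 10*n^3 + 12*n^2 + 30*n + 9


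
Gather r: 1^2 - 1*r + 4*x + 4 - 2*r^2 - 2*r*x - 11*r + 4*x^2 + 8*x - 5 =-2*r^2 + r*(-2*x - 12) + 4*x^2 + 12*x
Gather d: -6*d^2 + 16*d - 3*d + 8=-6*d^2 + 13*d + 8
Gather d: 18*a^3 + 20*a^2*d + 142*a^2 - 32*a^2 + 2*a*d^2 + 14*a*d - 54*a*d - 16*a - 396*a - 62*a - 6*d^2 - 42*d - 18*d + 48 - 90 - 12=18*a^3 + 110*a^2 - 474*a + d^2*(2*a - 6) + d*(20*a^2 - 40*a - 60) - 54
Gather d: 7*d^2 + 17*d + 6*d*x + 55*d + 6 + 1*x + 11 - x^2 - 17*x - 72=7*d^2 + d*(6*x + 72) - x^2 - 16*x - 55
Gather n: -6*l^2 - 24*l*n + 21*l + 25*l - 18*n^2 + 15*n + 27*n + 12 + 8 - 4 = -6*l^2 + 46*l - 18*n^2 + n*(42 - 24*l) + 16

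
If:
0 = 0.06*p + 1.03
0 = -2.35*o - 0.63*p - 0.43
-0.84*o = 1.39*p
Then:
No Solution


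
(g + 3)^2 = g^2 + 6*g + 9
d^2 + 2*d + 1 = (d + 1)^2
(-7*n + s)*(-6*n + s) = 42*n^2 - 13*n*s + s^2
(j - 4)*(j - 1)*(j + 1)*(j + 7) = j^4 + 3*j^3 - 29*j^2 - 3*j + 28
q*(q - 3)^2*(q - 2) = q^4 - 8*q^3 + 21*q^2 - 18*q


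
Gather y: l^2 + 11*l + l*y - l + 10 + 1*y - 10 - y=l^2 + l*y + 10*l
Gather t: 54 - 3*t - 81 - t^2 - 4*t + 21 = -t^2 - 7*t - 6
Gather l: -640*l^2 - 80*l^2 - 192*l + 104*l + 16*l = -720*l^2 - 72*l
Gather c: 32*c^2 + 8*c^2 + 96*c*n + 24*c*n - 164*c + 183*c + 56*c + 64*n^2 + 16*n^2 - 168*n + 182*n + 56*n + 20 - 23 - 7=40*c^2 + c*(120*n + 75) + 80*n^2 + 70*n - 10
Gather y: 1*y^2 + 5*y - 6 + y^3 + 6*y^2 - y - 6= y^3 + 7*y^2 + 4*y - 12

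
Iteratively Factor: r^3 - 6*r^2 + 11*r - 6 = (r - 3)*(r^2 - 3*r + 2) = (r - 3)*(r - 2)*(r - 1)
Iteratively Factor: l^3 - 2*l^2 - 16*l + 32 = (l - 2)*(l^2 - 16) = (l - 2)*(l + 4)*(l - 4)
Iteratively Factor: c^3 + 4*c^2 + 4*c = (c)*(c^2 + 4*c + 4) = c*(c + 2)*(c + 2)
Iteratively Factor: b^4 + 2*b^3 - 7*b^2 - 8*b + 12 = (b - 2)*(b^3 + 4*b^2 + b - 6) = (b - 2)*(b + 2)*(b^2 + 2*b - 3) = (b - 2)*(b - 1)*(b + 2)*(b + 3)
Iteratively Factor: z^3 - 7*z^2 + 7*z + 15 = (z - 5)*(z^2 - 2*z - 3) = (z - 5)*(z + 1)*(z - 3)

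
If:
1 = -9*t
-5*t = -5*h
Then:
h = -1/9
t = -1/9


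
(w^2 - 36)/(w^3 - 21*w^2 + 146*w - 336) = (w + 6)/(w^2 - 15*w + 56)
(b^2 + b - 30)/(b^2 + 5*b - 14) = (b^2 + b - 30)/(b^2 + 5*b - 14)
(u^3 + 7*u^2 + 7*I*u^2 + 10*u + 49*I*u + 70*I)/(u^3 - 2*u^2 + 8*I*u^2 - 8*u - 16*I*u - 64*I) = (u^2 + u*(5 + 7*I) + 35*I)/(u^2 + u*(-4 + 8*I) - 32*I)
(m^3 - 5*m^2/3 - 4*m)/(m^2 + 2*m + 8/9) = 3*m*(m - 3)/(3*m + 2)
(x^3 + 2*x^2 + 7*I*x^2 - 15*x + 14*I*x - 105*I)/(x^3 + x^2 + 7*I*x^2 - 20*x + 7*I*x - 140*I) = (x - 3)/(x - 4)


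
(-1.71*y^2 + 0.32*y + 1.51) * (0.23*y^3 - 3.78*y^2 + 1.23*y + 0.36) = -0.3933*y^5 + 6.5374*y^4 - 2.9656*y^3 - 5.9298*y^2 + 1.9725*y + 0.5436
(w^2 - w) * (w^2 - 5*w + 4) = w^4 - 6*w^3 + 9*w^2 - 4*w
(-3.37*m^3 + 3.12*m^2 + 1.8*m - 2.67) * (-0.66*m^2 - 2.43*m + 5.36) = 2.2242*m^5 + 6.1299*m^4 - 26.8328*m^3 + 14.1114*m^2 + 16.1361*m - 14.3112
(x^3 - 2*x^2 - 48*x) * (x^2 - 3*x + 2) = x^5 - 5*x^4 - 40*x^3 + 140*x^2 - 96*x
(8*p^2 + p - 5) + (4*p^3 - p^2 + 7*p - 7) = 4*p^3 + 7*p^2 + 8*p - 12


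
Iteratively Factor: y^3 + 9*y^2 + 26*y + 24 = (y + 3)*(y^2 + 6*y + 8) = (y + 2)*(y + 3)*(y + 4)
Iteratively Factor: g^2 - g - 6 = (g + 2)*(g - 3)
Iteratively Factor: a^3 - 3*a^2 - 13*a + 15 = (a + 3)*(a^2 - 6*a + 5) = (a - 5)*(a + 3)*(a - 1)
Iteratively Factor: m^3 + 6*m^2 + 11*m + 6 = (m + 3)*(m^2 + 3*m + 2) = (m + 2)*(m + 3)*(m + 1)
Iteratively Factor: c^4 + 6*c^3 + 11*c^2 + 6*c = (c + 2)*(c^3 + 4*c^2 + 3*c) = c*(c + 2)*(c^2 + 4*c + 3) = c*(c + 1)*(c + 2)*(c + 3)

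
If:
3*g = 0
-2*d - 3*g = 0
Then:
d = 0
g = 0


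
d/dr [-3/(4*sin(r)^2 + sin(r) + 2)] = 3*(8*sin(r) + 1)*cos(r)/(4*sin(r)^2 + sin(r) + 2)^2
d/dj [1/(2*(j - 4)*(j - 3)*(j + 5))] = (-(j - 4)*(j - 3) - (j - 4)*(j + 5) - (j - 3)*(j + 5))/(2*(j - 4)^2*(j - 3)^2*(j + 5)^2)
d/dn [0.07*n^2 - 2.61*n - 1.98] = 0.14*n - 2.61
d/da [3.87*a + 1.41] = 3.87000000000000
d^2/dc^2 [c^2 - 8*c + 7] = 2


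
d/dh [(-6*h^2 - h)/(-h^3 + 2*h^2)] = 2*(-3*h^2 - h + 1)/(h^2*(h^2 - 4*h + 4))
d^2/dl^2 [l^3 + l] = 6*l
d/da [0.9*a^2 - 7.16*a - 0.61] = 1.8*a - 7.16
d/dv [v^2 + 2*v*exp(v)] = 2*v*exp(v) + 2*v + 2*exp(v)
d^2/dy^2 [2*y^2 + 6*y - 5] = 4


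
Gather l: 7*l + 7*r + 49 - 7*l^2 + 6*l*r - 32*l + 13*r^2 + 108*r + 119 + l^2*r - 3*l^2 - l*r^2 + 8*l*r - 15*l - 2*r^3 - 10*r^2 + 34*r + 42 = l^2*(r - 10) + l*(-r^2 + 14*r - 40) - 2*r^3 + 3*r^2 + 149*r + 210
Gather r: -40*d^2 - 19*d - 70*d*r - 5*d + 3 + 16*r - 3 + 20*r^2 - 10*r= -40*d^2 - 24*d + 20*r^2 + r*(6 - 70*d)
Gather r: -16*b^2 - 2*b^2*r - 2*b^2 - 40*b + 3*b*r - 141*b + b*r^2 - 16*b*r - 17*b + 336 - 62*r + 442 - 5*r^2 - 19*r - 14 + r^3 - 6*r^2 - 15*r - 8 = -18*b^2 - 198*b + r^3 + r^2*(b - 11) + r*(-2*b^2 - 13*b - 96) + 756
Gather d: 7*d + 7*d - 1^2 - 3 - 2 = 14*d - 6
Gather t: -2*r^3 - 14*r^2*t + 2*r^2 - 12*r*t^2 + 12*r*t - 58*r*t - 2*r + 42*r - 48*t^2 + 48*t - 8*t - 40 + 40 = -2*r^3 + 2*r^2 + 40*r + t^2*(-12*r - 48) + t*(-14*r^2 - 46*r + 40)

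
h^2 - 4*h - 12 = (h - 6)*(h + 2)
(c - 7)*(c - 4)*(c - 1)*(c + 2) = c^4 - 10*c^3 + 15*c^2 + 50*c - 56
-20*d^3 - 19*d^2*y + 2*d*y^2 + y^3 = (-4*d + y)*(d + y)*(5*d + y)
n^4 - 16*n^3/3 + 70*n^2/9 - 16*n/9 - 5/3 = (n - 3)*(n - 5/3)*(n - 1)*(n + 1/3)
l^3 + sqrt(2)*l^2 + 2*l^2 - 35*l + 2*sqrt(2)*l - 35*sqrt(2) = (l - 5)*(l + 7)*(l + sqrt(2))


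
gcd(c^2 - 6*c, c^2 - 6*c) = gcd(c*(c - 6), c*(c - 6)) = c^2 - 6*c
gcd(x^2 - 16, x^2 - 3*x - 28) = x + 4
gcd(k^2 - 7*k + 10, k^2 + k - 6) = k - 2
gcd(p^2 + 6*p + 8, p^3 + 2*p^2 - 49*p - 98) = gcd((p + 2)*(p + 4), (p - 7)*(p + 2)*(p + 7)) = p + 2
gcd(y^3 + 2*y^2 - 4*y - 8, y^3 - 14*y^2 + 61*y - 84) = 1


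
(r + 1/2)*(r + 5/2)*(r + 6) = r^3 + 9*r^2 + 77*r/4 + 15/2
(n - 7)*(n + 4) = n^2 - 3*n - 28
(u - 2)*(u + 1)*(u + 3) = u^3 + 2*u^2 - 5*u - 6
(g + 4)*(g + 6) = g^2 + 10*g + 24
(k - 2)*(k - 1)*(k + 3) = k^3 - 7*k + 6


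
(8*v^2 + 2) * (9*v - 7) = 72*v^3 - 56*v^2 + 18*v - 14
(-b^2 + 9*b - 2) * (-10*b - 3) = 10*b^3 - 87*b^2 - 7*b + 6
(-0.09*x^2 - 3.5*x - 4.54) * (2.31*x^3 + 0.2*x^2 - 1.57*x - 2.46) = -0.2079*x^5 - 8.103*x^4 - 11.0461*x^3 + 4.8084*x^2 + 15.7378*x + 11.1684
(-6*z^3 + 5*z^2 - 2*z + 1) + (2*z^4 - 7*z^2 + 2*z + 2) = 2*z^4 - 6*z^3 - 2*z^2 + 3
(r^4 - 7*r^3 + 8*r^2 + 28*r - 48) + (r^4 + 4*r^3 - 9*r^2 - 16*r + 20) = 2*r^4 - 3*r^3 - r^2 + 12*r - 28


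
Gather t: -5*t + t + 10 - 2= 8 - 4*t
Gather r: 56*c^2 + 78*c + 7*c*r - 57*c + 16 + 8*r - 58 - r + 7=56*c^2 + 21*c + r*(7*c + 7) - 35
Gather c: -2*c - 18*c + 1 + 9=10 - 20*c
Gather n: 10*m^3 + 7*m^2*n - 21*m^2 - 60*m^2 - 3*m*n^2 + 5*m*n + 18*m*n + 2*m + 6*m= 10*m^3 - 81*m^2 - 3*m*n^2 + 8*m + n*(7*m^2 + 23*m)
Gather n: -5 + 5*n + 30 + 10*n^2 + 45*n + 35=10*n^2 + 50*n + 60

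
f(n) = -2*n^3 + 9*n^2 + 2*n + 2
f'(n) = -6*n^2 + 18*n + 2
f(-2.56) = 89.42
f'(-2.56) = -83.40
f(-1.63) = 31.31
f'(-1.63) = -43.28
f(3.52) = 33.33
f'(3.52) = -8.98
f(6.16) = -111.66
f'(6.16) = -114.79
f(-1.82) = 40.23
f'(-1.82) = -50.63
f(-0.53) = 3.77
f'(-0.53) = -9.23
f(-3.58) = 201.95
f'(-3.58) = -139.34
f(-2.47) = 82.11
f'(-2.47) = -79.07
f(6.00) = -94.00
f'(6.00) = -106.00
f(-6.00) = 746.00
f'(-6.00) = -322.00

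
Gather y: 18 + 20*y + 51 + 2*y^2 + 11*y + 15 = 2*y^2 + 31*y + 84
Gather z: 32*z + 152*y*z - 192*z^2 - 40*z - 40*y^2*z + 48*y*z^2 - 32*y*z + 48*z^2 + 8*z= z^2*(48*y - 144) + z*(-40*y^2 + 120*y)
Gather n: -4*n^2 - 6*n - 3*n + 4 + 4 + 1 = -4*n^2 - 9*n + 9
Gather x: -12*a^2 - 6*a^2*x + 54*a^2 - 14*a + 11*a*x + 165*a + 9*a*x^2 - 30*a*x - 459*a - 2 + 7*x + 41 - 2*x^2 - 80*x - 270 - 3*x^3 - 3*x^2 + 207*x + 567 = 42*a^2 - 308*a - 3*x^3 + x^2*(9*a - 5) + x*(-6*a^2 - 19*a + 134) + 336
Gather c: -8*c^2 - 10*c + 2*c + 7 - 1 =-8*c^2 - 8*c + 6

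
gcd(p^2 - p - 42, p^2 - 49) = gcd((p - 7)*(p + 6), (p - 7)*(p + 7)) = p - 7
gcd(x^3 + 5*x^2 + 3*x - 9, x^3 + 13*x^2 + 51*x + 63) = x^2 + 6*x + 9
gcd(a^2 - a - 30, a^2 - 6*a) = a - 6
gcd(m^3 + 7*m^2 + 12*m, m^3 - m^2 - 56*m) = m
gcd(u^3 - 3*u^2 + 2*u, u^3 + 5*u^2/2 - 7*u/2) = u^2 - u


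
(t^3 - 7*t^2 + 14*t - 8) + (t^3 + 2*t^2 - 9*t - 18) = 2*t^3 - 5*t^2 + 5*t - 26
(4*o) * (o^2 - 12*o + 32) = 4*o^3 - 48*o^2 + 128*o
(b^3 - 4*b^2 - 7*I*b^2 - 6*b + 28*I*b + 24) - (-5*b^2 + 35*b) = b^3 + b^2 - 7*I*b^2 - 41*b + 28*I*b + 24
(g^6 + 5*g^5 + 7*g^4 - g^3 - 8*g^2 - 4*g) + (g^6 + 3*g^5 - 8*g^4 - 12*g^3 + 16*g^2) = 2*g^6 + 8*g^5 - g^4 - 13*g^3 + 8*g^2 - 4*g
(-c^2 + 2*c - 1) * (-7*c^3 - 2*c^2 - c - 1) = 7*c^5 - 12*c^4 + 4*c^3 + c^2 - c + 1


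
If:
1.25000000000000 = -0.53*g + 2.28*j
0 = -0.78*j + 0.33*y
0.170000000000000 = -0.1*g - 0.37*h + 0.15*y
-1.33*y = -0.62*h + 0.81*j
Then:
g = -2.24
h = 0.17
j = 0.03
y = 0.06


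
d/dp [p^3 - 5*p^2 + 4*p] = 3*p^2 - 10*p + 4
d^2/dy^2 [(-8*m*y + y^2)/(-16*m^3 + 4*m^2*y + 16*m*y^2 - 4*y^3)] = (y*(8*m - y)*(m^2 + 8*m*y - 3*y^2)^2 + (y*(4*m - 3*y)*(8*m - y) + 2*(4*m - y)*(m^2 + 8*m*y - 3*y^2))*(4*m^3 - m^2*y - 4*m*y^2 + y^3) - (4*m^3 - m^2*y - 4*m*y^2 + y^3)^2)/(2*(4*m^3 - m^2*y - 4*m*y^2 + y^3)^3)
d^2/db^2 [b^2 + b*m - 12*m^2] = 2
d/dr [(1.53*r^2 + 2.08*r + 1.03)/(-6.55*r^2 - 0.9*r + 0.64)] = (12.247*r^2 + 15.4514*r + 2.2582)/(42.9025*r^4 + 11.79*r^3 - 7.574*r^2 - 1.152*r + 0.4096)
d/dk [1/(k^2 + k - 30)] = (-2*k - 1)/(k^2 + k - 30)^2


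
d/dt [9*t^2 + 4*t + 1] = 18*t + 4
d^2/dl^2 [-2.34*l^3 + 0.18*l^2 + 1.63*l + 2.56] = 0.36 - 14.04*l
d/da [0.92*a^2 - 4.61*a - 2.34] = 1.84*a - 4.61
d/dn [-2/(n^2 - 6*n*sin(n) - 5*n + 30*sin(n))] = 2*(-6*n*cos(n) + 2*n - 6*sin(n) + 30*cos(n) - 5)/((n - 5)^2*(n - 6*sin(n))^2)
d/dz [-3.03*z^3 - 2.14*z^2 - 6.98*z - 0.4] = -9.09*z^2 - 4.28*z - 6.98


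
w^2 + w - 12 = (w - 3)*(w + 4)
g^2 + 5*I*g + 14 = (g - 2*I)*(g + 7*I)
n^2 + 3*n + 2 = (n + 1)*(n + 2)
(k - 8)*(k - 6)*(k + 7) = k^3 - 7*k^2 - 50*k + 336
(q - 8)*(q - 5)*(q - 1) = q^3 - 14*q^2 + 53*q - 40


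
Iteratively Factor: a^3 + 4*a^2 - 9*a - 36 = (a + 3)*(a^2 + a - 12) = (a + 3)*(a + 4)*(a - 3)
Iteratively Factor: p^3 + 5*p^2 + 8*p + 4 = (p + 2)*(p^2 + 3*p + 2) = (p + 2)^2*(p + 1)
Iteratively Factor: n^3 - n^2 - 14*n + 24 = (n + 4)*(n^2 - 5*n + 6) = (n - 2)*(n + 4)*(n - 3)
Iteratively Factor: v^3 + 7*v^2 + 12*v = (v)*(v^2 + 7*v + 12) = v*(v + 4)*(v + 3)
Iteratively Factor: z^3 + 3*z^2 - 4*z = (z)*(z^2 + 3*z - 4) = z*(z + 4)*(z - 1)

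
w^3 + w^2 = w^2*(w + 1)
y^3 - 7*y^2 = y^2*(y - 7)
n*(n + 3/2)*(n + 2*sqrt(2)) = n^3 + 3*n^2/2 + 2*sqrt(2)*n^2 + 3*sqrt(2)*n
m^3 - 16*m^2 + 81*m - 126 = (m - 7)*(m - 6)*(m - 3)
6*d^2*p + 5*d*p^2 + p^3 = p*(2*d + p)*(3*d + p)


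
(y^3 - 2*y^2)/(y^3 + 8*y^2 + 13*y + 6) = y^2*(y - 2)/(y^3 + 8*y^2 + 13*y + 6)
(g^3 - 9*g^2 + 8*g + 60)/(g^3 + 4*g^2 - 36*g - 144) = (g^2 - 3*g - 10)/(g^2 + 10*g + 24)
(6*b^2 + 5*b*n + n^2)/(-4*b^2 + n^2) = (-3*b - n)/(2*b - n)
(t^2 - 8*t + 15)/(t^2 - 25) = (t - 3)/(t + 5)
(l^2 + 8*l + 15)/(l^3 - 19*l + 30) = (l + 3)/(l^2 - 5*l + 6)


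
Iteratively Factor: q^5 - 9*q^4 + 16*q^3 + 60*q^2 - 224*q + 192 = (q - 2)*(q^4 - 7*q^3 + 2*q^2 + 64*q - 96) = (q - 2)*(q + 3)*(q^3 - 10*q^2 + 32*q - 32) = (q - 4)*(q - 2)*(q + 3)*(q^2 - 6*q + 8) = (q - 4)*(q - 2)^2*(q + 3)*(q - 4)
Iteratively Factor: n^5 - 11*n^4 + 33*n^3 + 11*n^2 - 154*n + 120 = (n - 4)*(n^4 - 7*n^3 + 5*n^2 + 31*n - 30) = (n - 4)*(n - 3)*(n^3 - 4*n^2 - 7*n + 10) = (n - 4)*(n - 3)*(n + 2)*(n^2 - 6*n + 5) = (n - 4)*(n - 3)*(n - 1)*(n + 2)*(n - 5)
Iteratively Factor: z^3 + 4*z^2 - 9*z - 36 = (z + 4)*(z^2 - 9) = (z + 3)*(z + 4)*(z - 3)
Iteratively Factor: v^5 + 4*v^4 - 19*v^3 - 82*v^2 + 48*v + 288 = (v + 3)*(v^4 + v^3 - 22*v^2 - 16*v + 96) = (v + 3)^2*(v^3 - 2*v^2 - 16*v + 32) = (v - 2)*(v + 3)^2*(v^2 - 16) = (v - 4)*(v - 2)*(v + 3)^2*(v + 4)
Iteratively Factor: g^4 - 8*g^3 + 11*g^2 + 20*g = (g - 5)*(g^3 - 3*g^2 - 4*g) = (g - 5)*(g - 4)*(g^2 + g) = (g - 5)*(g - 4)*(g + 1)*(g)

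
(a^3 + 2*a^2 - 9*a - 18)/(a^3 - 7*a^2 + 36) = (a + 3)/(a - 6)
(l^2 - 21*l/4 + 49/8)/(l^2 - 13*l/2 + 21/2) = (l - 7/4)/(l - 3)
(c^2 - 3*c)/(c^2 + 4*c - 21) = c/(c + 7)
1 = 1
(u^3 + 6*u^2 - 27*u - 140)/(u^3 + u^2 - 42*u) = (u^2 - u - 20)/(u*(u - 6))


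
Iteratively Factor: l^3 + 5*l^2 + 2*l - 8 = (l - 1)*(l^2 + 6*l + 8) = (l - 1)*(l + 4)*(l + 2)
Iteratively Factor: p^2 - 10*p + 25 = (p - 5)*(p - 5)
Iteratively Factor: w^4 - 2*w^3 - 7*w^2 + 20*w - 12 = (w - 2)*(w^3 - 7*w + 6) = (w - 2)*(w + 3)*(w^2 - 3*w + 2) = (w - 2)^2*(w + 3)*(w - 1)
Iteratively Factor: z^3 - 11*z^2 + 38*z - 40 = (z - 4)*(z^2 - 7*z + 10) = (z - 4)*(z - 2)*(z - 5)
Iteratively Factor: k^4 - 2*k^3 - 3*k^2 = (k)*(k^3 - 2*k^2 - 3*k) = k*(k - 3)*(k^2 + k) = k^2*(k - 3)*(k + 1)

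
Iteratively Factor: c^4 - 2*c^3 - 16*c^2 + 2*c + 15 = (c + 1)*(c^3 - 3*c^2 - 13*c + 15) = (c + 1)*(c + 3)*(c^2 - 6*c + 5) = (c - 5)*(c + 1)*(c + 3)*(c - 1)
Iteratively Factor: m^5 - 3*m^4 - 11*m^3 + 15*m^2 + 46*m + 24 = (m - 3)*(m^4 - 11*m^2 - 18*m - 8) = (m - 4)*(m - 3)*(m^3 + 4*m^2 + 5*m + 2) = (m - 4)*(m - 3)*(m + 1)*(m^2 + 3*m + 2) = (m - 4)*(m - 3)*(m + 1)^2*(m + 2)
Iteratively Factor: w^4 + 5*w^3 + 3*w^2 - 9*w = (w + 3)*(w^3 + 2*w^2 - 3*w) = w*(w + 3)*(w^2 + 2*w - 3) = w*(w - 1)*(w + 3)*(w + 3)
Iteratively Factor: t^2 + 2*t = (t)*(t + 2)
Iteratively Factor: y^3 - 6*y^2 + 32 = (y - 4)*(y^2 - 2*y - 8) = (y - 4)^2*(y + 2)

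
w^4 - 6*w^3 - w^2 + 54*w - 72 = (w - 4)*(w - 3)*(w - 2)*(w + 3)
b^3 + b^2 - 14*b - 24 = (b - 4)*(b + 2)*(b + 3)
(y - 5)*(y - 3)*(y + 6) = y^3 - 2*y^2 - 33*y + 90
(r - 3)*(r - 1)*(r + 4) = r^3 - 13*r + 12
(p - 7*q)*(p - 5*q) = p^2 - 12*p*q + 35*q^2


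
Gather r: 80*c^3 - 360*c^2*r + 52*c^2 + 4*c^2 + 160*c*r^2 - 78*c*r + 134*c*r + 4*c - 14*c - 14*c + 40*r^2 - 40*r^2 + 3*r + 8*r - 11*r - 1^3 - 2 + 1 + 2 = 80*c^3 + 56*c^2 + 160*c*r^2 - 24*c + r*(-360*c^2 + 56*c)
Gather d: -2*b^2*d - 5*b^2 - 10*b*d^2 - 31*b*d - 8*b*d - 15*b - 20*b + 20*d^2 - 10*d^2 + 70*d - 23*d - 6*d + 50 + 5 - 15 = -5*b^2 - 35*b + d^2*(10 - 10*b) + d*(-2*b^2 - 39*b + 41) + 40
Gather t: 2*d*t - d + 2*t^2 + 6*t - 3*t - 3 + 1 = -d + 2*t^2 + t*(2*d + 3) - 2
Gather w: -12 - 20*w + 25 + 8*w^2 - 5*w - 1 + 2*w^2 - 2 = 10*w^2 - 25*w + 10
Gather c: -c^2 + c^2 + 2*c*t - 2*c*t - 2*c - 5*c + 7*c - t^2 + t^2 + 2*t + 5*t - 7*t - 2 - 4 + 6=0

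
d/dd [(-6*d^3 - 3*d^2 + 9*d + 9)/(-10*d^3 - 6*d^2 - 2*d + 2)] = 3*(d^4 + 34*d^3 + 49*d^2 + 16*d + 6)/(2*(25*d^6 + 30*d^5 + 19*d^4 - 4*d^3 - 5*d^2 - 2*d + 1))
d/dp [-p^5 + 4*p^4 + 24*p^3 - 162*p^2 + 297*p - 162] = -5*p^4 + 16*p^3 + 72*p^2 - 324*p + 297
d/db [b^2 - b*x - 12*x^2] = 2*b - x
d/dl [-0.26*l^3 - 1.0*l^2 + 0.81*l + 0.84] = -0.78*l^2 - 2.0*l + 0.81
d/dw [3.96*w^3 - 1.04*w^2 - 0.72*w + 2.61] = 11.88*w^2 - 2.08*w - 0.72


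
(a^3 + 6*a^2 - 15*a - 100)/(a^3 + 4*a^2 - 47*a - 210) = (a^2 + a - 20)/(a^2 - a - 42)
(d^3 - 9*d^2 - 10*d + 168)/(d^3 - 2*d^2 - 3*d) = (-d^3 + 9*d^2 + 10*d - 168)/(d*(-d^2 + 2*d + 3))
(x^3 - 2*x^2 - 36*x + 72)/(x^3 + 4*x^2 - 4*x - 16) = (x^2 - 36)/(x^2 + 6*x + 8)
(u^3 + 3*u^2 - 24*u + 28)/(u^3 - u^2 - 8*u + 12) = (u + 7)/(u + 3)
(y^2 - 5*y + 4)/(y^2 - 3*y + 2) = (y - 4)/(y - 2)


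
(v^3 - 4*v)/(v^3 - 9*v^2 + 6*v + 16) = v*(v + 2)/(v^2 - 7*v - 8)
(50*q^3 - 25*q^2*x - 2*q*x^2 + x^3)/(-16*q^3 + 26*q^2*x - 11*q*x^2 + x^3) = (-25*q^2 + x^2)/(8*q^2 - 9*q*x + x^2)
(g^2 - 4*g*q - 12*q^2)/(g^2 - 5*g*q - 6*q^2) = (g + 2*q)/(g + q)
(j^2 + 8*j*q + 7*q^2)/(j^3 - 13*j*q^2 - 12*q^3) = (-j - 7*q)/(-j^2 + j*q + 12*q^2)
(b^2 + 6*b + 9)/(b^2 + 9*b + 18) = (b + 3)/(b + 6)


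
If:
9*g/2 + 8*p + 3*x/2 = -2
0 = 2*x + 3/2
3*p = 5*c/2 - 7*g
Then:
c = -34*p/9 - 49/90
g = -16*p/9 - 7/36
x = -3/4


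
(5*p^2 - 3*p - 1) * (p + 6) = 5*p^3 + 27*p^2 - 19*p - 6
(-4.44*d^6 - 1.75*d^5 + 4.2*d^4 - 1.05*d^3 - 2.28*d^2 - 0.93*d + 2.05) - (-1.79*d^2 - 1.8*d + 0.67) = -4.44*d^6 - 1.75*d^5 + 4.2*d^4 - 1.05*d^3 - 0.49*d^2 + 0.87*d + 1.38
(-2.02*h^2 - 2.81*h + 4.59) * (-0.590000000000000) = 1.1918*h^2 + 1.6579*h - 2.7081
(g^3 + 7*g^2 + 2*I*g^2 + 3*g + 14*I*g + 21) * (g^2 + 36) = g^5 + 7*g^4 + 2*I*g^4 + 39*g^3 + 14*I*g^3 + 273*g^2 + 72*I*g^2 + 108*g + 504*I*g + 756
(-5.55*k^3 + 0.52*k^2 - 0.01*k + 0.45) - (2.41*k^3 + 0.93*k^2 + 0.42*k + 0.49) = -7.96*k^3 - 0.41*k^2 - 0.43*k - 0.04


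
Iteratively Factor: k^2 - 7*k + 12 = (k - 3)*(k - 4)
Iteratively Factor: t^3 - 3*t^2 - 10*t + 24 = (t - 4)*(t^2 + t - 6) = (t - 4)*(t + 3)*(t - 2)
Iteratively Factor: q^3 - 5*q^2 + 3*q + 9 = (q + 1)*(q^2 - 6*q + 9) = (q - 3)*(q + 1)*(q - 3)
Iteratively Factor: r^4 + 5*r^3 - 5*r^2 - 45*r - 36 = (r + 1)*(r^3 + 4*r^2 - 9*r - 36) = (r + 1)*(r + 4)*(r^2 - 9) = (r + 1)*(r + 3)*(r + 4)*(r - 3)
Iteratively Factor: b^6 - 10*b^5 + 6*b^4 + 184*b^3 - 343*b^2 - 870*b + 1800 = (b + 3)*(b^5 - 13*b^4 + 45*b^3 + 49*b^2 - 490*b + 600) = (b - 5)*(b + 3)*(b^4 - 8*b^3 + 5*b^2 + 74*b - 120) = (b - 5)^2*(b + 3)*(b^3 - 3*b^2 - 10*b + 24) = (b - 5)^2*(b - 2)*(b + 3)*(b^2 - b - 12) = (b - 5)^2*(b - 2)*(b + 3)^2*(b - 4)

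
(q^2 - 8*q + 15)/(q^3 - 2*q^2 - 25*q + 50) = (q - 3)/(q^2 + 3*q - 10)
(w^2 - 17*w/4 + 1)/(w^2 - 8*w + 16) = (w - 1/4)/(w - 4)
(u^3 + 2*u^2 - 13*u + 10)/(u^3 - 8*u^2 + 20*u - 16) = (u^2 + 4*u - 5)/(u^2 - 6*u + 8)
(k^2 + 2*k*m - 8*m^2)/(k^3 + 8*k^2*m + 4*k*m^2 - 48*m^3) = 1/(k + 6*m)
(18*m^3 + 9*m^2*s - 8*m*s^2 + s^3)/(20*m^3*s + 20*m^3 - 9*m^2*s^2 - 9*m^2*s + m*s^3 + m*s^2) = (18*m^3 + 9*m^2*s - 8*m*s^2 + s^3)/(m*(20*m^2*s + 20*m^2 - 9*m*s^2 - 9*m*s + s^3 + s^2))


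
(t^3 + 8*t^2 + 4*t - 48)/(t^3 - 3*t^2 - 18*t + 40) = (t + 6)/(t - 5)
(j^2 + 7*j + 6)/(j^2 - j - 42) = (j + 1)/(j - 7)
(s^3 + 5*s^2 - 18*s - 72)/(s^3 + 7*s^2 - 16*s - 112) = (s^2 + 9*s + 18)/(s^2 + 11*s + 28)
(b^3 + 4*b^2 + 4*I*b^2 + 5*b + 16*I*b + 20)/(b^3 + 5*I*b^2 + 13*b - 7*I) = (b^2 + b*(4 + 5*I) + 20*I)/(b^2 + 6*I*b + 7)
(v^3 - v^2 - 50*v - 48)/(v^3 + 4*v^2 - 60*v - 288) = (v + 1)/(v + 6)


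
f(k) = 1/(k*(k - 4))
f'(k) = -1/(k*(k - 4)^2) - 1/(k^2*(k - 4)) = 2*(2 - k)/(k^2*(k^2 - 8*k + 16))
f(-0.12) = 2.02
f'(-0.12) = 17.35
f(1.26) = -0.29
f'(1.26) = 0.12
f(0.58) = -0.50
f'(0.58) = 0.72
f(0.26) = -1.03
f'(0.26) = 3.68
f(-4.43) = 0.03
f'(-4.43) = 0.01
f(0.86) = -0.37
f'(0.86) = 0.31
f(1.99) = -0.25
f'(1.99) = 0.00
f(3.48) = -0.55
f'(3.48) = -0.90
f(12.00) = 0.01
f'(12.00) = 0.00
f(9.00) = 0.02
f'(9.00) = -0.00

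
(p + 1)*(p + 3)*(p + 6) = p^3 + 10*p^2 + 27*p + 18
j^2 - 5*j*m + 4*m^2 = (j - 4*m)*(j - m)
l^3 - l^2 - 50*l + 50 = (l - 1)*(l - 5*sqrt(2))*(l + 5*sqrt(2))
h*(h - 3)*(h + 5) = h^3 + 2*h^2 - 15*h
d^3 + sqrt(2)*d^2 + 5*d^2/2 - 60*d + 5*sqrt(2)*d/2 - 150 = (d + 5/2)*(d - 5*sqrt(2))*(d + 6*sqrt(2))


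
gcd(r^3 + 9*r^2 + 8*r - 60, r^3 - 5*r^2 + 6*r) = r - 2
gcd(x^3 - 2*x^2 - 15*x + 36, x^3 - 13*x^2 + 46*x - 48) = x - 3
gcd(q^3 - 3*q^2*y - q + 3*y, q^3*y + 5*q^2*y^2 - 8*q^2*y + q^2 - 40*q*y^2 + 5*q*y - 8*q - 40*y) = 1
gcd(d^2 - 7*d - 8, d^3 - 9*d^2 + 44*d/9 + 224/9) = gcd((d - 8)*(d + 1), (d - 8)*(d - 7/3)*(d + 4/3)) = d - 8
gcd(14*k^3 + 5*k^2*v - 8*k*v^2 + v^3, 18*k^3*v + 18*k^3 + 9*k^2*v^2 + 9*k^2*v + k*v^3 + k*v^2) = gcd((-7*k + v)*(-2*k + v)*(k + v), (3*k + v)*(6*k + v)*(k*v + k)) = 1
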